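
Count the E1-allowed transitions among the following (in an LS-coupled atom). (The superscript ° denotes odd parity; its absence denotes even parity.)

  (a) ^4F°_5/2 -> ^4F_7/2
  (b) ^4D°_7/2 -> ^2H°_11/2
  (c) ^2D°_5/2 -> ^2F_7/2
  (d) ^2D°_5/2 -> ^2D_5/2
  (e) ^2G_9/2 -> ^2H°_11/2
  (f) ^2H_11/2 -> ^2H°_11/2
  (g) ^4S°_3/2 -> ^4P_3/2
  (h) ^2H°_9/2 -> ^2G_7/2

(a) allowed
(b) forbidden (parity, ΔS, ΔL, ΔJ fail)
(c) allowed
(d) allowed
(e) allowed
(f) allowed
(g) allowed
(h) allowed
Total allowed: 7 of 8.

7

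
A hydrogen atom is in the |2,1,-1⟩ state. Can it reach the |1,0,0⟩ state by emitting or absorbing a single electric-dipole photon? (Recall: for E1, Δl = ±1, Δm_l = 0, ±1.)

Initial l = 1, final l = 0, so Δl = -1. E1 requires Δl = ±1: ✓.
m_l: -1 → 0 (Δm_l = +1). |Δm_l| ≤ 1 ✓.
All E1 selection rules are satisfied.

allowed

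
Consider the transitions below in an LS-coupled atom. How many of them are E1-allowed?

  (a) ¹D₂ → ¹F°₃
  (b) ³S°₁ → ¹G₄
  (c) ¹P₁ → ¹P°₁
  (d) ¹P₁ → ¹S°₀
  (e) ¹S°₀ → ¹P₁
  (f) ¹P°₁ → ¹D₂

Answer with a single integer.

5

(a) allowed
(b) forbidden (ΔS, ΔL, ΔJ fail)
(c) allowed
(d) allowed
(e) allowed
(f) allowed
Total allowed: 5 of 6.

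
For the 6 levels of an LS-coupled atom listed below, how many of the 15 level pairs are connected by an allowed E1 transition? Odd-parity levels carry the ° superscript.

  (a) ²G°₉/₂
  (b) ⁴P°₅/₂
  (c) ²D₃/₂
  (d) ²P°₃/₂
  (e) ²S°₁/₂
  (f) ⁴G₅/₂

(a)–(b): forbidden (parity, ΔS, ΔL, ΔJ).
(a)–(c): forbidden (ΔL, ΔJ).
(a)–(d): forbidden (parity, ΔL, ΔJ).
(a)–(e): forbidden (parity, ΔL, ΔJ).
(a)–(f): forbidden (ΔS, ΔJ).
(b)–(c): forbidden (ΔS).
(b)–(d): forbidden (parity, ΔS).
(b)–(e): forbidden (parity, ΔS, ΔJ).
(b)–(f): forbidden (ΔL).
(c)–(d): allowed.
(c)–(e): forbidden (ΔL).
(c)–(f): forbidden (parity, ΔS, ΔL).
(d)–(e): forbidden (parity).
(d)–(f): forbidden (ΔS, ΔL).
(e)–(f): forbidden (ΔS, ΔL, ΔJ).
Allowed pairs: 1 of 15.

1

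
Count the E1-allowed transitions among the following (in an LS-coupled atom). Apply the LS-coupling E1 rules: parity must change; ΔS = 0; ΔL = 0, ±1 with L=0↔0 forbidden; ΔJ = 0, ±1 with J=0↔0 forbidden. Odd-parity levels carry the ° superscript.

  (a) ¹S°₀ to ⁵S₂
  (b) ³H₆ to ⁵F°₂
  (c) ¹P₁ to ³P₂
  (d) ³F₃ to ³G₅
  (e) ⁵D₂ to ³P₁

0

(a) forbidden (ΔS, ΔL, ΔJ fail)
(b) forbidden (ΔS, ΔL, ΔJ fail)
(c) forbidden (parity, ΔS fail)
(d) forbidden (parity, ΔJ fail)
(e) forbidden (parity, ΔS fail)
Total allowed: 0 of 5.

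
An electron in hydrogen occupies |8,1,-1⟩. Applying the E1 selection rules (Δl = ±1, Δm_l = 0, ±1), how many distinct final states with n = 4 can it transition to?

E1 requires Δl = ±1, so l_f ∈ {0, 2}; with 0 ≤ l_f ≤ n_f−1 = 3, the allowed l_f values are {0, 2}.
For l_f = 0: m_f ∈ {m_i−1, m_i, m_i+1} ∩ [−0, 0] = {0} → 1 state.
For l_f = 2: m_f ∈ {m_i−1, m_i, m_i+1} ∩ [−2, 2] = {-2, -1, 0} → 3 states.
Total: 4.

4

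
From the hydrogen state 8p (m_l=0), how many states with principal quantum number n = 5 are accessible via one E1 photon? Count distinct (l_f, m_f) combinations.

E1 requires Δl = ±1, so l_f ∈ {0, 2}; with 0 ≤ l_f ≤ n_f−1 = 4, the allowed l_f values are {0, 2}.
For l_f = 0: m_f ∈ {m_i−1, m_i, m_i+1} ∩ [−0, 0] = {0} → 1 state.
For l_f = 2: m_f ∈ {m_i−1, m_i, m_i+1} ∩ [−2, 2] = {-1, 0, 1} → 3 states.
Total: 4.

4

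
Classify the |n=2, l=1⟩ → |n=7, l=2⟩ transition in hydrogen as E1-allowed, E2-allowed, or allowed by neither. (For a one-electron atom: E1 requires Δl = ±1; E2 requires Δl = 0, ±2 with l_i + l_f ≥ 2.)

E1

Δl = 2 − 1 = +1; l_i + l_f = 3.
E1 (Δl = ±1): satisfied.
E2 (Δl = 0,±2, l_i+l_f ≥ 2): not satisfied.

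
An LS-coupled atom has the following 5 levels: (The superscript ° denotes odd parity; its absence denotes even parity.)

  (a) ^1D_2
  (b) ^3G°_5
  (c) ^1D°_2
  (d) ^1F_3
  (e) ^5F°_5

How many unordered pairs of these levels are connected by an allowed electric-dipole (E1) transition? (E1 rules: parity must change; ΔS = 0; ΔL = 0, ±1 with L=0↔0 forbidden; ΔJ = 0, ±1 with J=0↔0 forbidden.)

2

(a)–(b): forbidden (ΔS, ΔL, ΔJ).
(a)–(c): allowed.
(a)–(d): forbidden (parity).
(a)–(e): forbidden (ΔS, ΔJ).
(b)–(c): forbidden (parity, ΔS, ΔL, ΔJ).
(b)–(d): forbidden (ΔS, ΔJ).
(b)–(e): forbidden (parity, ΔS).
(c)–(d): allowed.
(c)–(e): forbidden (parity, ΔS, ΔJ).
(d)–(e): forbidden (ΔS, ΔJ).
Allowed pairs: 2 of 10.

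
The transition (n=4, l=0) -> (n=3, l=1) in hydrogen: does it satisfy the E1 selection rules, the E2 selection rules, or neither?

Δl = 1 − 0 = +1; l_i + l_f = 1.
E1 (Δl = ±1): satisfied.
E2 (Δl = 0,±2, l_i+l_f ≥ 2): not satisfied.

E1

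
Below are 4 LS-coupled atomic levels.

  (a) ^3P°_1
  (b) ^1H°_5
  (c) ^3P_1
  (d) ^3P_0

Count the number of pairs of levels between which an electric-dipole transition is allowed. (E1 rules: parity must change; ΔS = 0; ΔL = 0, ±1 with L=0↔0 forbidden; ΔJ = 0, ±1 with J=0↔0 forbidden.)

2

(a)–(b): forbidden (parity, ΔS, ΔL, ΔJ).
(a)–(c): allowed.
(a)–(d): allowed.
(b)–(c): forbidden (ΔS, ΔL, ΔJ).
(b)–(d): forbidden (ΔS, ΔL, ΔJ).
(c)–(d): forbidden (parity).
Allowed pairs: 2 of 6.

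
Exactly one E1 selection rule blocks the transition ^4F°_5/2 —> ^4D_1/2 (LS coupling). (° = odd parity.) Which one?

the ΔJ = 0, ±1 rule

Reading off the term symbols: S 3/2→3/2, L 3→2, J 5/2→1/2, parity odd→even.
Parity must change: odd → even — passes.
ΔS = 0: S: 3/2 → 3/2 — passes.
ΔL = 0, ±1 (not L=0↔0): L: 3 → 2, ΔL = -1 — passes.
ΔJ = 0, ±1 (not J=0↔0): J: 5/2 → 1/2, ΔJ = -2 — fails.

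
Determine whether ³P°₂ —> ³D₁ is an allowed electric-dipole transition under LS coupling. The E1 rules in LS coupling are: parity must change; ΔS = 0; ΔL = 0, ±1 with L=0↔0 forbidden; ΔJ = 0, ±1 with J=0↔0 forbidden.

Parity must change: odd → even — satisfied.
ΔS = 0: S: 1 → 1 — satisfied.
ΔL = 0, ±1 (not L=0↔0): L: 1 → 2, ΔL = +1 — satisfied.
ΔJ = 0, ±1 (not J=0↔0): J: 2 → 1, ΔJ = -1 — satisfied.
All four E1 rules are satisfied.

allowed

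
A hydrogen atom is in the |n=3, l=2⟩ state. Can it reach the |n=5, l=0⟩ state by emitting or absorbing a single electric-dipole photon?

Δl = 0 − 2 = -2; the E1 rule Δl = ±1 is violated.
The transition is electric-dipole forbidden.

forbidden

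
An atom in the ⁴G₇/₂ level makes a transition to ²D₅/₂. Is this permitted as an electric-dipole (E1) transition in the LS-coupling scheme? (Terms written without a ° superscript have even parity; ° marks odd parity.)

Initial level: S=3/2, L=4, J=7/2, parity even. Final level: S=1/2, L=2, J=5/2, parity even.
ΔJ = 0, ±1 (not J=0↔0): J: 7/2 → 5/2, ΔJ = -1 — passes.
ΔL = 0, ±1 (not L=0↔0): L: 4 → 2, ΔL = -2 — fails.
ΔS = 0: S: 3/2 → 1/2 — fails.
Parity must change: even → even — fails.
Rule(s) violated: parity, ΔS, ΔL.

forbidden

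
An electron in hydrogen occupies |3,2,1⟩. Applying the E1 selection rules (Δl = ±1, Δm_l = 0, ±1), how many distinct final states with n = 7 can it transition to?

E1 requires Δl = ±1, so l_f ∈ {1, 3}; with 0 ≤ l_f ≤ n_f−1 = 6, the allowed l_f values are {1, 3}.
For l_f = 1: m_f ∈ {m_i−1, m_i, m_i+1} ∩ [−1, 1] = {0, 1} → 2 states.
For l_f = 3: m_f ∈ {m_i−1, m_i, m_i+1} ∩ [−3, 3] = {0, 1, 2} → 3 states.
Total: 5.

5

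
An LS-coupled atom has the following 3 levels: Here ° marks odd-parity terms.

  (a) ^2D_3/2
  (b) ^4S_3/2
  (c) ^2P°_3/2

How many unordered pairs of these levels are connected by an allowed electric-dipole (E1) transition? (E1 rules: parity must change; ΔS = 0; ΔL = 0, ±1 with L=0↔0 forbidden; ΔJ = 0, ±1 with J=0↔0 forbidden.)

1

(a)–(b): forbidden (parity, ΔS, ΔL).
(a)–(c): allowed.
(b)–(c): forbidden (ΔS).
Allowed pairs: 1 of 3.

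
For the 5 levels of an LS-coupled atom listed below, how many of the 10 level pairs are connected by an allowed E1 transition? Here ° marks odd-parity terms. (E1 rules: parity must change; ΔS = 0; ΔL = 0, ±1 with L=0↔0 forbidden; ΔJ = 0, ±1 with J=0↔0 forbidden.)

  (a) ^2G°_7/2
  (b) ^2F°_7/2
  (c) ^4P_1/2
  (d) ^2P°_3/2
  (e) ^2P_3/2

1

(a)–(b): forbidden (parity).
(a)–(c): forbidden (ΔS, ΔL, ΔJ).
(a)–(d): forbidden (parity, ΔL, ΔJ).
(a)–(e): forbidden (ΔL, ΔJ).
(b)–(c): forbidden (ΔS, ΔL, ΔJ).
(b)–(d): forbidden (parity, ΔL, ΔJ).
(b)–(e): forbidden (ΔL, ΔJ).
(c)–(d): forbidden (ΔS).
(c)–(e): forbidden (parity, ΔS).
(d)–(e): allowed.
Allowed pairs: 1 of 10.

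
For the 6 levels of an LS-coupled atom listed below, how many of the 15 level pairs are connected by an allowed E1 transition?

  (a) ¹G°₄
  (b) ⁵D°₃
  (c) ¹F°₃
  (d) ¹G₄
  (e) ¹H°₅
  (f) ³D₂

(a)–(b): forbidden (parity, ΔS, ΔL).
(a)–(c): forbidden (parity).
(a)–(d): allowed.
(a)–(e): forbidden (parity).
(a)–(f): forbidden (ΔS, ΔL, ΔJ).
(b)–(c): forbidden (parity, ΔS).
(b)–(d): forbidden (ΔS, ΔL).
(b)–(e): forbidden (parity, ΔS, ΔL, ΔJ).
(b)–(f): forbidden (ΔS).
(c)–(d): allowed.
(c)–(e): forbidden (parity, ΔL, ΔJ).
(c)–(f): forbidden (ΔS).
(d)–(e): allowed.
(d)–(f): forbidden (parity, ΔS, ΔL, ΔJ).
(e)–(f): forbidden (ΔS, ΔL, ΔJ).
Allowed pairs: 3 of 15.

3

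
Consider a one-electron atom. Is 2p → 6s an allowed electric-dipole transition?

allowed

Δl = 0 − 1 = -1; the E1 rule Δl = ±1 is passes.
All E1 selection rules are satisfied.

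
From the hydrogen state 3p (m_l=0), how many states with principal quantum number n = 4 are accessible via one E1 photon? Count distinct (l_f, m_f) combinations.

4

E1 requires Δl = ±1, so l_f ∈ {0, 2}; with 0 ≤ l_f ≤ n_f−1 = 3, the allowed l_f values are {0, 2}.
For l_f = 0: m_f ∈ {m_i−1, m_i, m_i+1} ∩ [−0, 0] = {0} → 1 state.
For l_f = 2: m_f ∈ {m_i−1, m_i, m_i+1} ∩ [−2, 2] = {-1, 0, 1} → 3 states.
Total: 4.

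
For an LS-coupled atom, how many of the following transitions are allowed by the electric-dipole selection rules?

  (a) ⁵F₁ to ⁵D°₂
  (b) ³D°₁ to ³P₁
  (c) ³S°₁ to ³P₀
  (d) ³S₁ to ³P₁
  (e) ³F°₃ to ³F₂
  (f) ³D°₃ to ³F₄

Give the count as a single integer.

(a) allowed
(b) allowed
(c) allowed
(d) forbidden (parity fails)
(e) allowed
(f) allowed
Total allowed: 5 of 6.

5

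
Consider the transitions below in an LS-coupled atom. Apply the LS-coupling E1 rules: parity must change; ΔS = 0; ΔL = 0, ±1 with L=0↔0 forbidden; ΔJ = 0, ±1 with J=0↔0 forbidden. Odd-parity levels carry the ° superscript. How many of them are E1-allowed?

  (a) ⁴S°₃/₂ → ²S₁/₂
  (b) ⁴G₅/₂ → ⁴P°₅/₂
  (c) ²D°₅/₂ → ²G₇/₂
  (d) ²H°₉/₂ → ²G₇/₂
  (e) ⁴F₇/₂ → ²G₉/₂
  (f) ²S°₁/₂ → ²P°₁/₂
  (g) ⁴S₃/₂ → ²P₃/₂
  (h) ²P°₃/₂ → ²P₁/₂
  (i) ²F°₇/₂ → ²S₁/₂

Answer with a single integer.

2

(a) forbidden (ΔS, ΔL fail)
(b) forbidden (ΔL fails)
(c) forbidden (ΔL fails)
(d) allowed
(e) forbidden (parity, ΔS fail)
(f) forbidden (parity fails)
(g) forbidden (parity, ΔS fail)
(h) allowed
(i) forbidden (ΔL, ΔJ fail)
Total allowed: 2 of 9.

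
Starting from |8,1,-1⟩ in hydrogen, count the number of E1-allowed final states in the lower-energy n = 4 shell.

4

E1 requires Δl = ±1, so l_f ∈ {0, 2}; with 0 ≤ l_f ≤ n_f−1 = 3, the allowed l_f values are {0, 2}.
For l_f = 0: m_f ∈ {m_i−1, m_i, m_i+1} ∩ [−0, 0] = {0} → 1 state.
For l_f = 2: m_f ∈ {m_i−1, m_i, m_i+1} ∩ [−2, 2] = {-2, -1, 0} → 3 states.
Total: 4.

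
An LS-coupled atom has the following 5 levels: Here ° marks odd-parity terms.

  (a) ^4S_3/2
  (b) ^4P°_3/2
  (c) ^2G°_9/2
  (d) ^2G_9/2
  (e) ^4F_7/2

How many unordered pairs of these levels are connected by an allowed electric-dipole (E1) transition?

(a)–(b): allowed.
(a)–(c): forbidden (ΔS, ΔL, ΔJ).
(a)–(d): forbidden (parity, ΔS, ΔL, ΔJ).
(a)–(e): forbidden (parity, ΔL, ΔJ).
(b)–(c): forbidden (parity, ΔS, ΔL, ΔJ).
(b)–(d): forbidden (ΔS, ΔL, ΔJ).
(b)–(e): forbidden (ΔL, ΔJ).
(c)–(d): allowed.
(c)–(e): forbidden (ΔS).
(d)–(e): forbidden (parity, ΔS).
Allowed pairs: 2 of 10.

2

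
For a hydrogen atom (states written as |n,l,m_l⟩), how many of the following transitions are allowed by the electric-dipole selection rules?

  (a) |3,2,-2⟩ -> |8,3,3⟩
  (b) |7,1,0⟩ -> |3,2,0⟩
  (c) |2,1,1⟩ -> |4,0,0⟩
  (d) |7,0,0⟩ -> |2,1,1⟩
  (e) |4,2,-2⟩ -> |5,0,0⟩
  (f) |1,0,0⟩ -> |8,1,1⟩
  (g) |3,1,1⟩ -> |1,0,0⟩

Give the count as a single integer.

5

(a) forbidden — Δm_l = +5 (E1 requires Δm_l = 0, ±1)
(b) allowed
(c) allowed
(d) allowed
(e) forbidden — Δl = -2 (E1 requires Δl = ±1); Δm_l = +2 (E1 requires Δm_l = 0, ±1)
(f) allowed
(g) allowed
Total allowed: 5 of 7.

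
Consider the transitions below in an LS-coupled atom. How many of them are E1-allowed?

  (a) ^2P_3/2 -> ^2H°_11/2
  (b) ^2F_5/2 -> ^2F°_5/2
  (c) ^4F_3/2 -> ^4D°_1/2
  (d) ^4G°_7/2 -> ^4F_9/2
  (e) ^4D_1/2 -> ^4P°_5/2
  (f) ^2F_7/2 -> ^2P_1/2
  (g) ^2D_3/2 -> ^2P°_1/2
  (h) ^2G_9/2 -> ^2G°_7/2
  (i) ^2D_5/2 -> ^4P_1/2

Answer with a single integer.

(a) forbidden (ΔL, ΔJ fail)
(b) allowed
(c) allowed
(d) allowed
(e) forbidden (ΔJ fails)
(f) forbidden (parity, ΔL, ΔJ fail)
(g) allowed
(h) allowed
(i) forbidden (parity, ΔS, ΔJ fail)
Total allowed: 5 of 9.

5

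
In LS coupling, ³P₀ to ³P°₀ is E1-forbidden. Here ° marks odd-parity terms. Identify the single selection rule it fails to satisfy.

Initial level: S=1, L=1, J=0, parity even. Final level: S=1, L=1, J=0, parity odd.
ΔJ = 0, ±1 (not J=0↔0): J: 0 → 0, ΔJ = +0 — ✗.
Parity must change: even → odd — ✓.
ΔS = 0: S: 1 → 1 — ✓.
ΔL = 0, ±1 (not L=0↔0): L: 1 → 1, ΔL = +0 — ✓.

the J=0 ↔ J=0 exclusion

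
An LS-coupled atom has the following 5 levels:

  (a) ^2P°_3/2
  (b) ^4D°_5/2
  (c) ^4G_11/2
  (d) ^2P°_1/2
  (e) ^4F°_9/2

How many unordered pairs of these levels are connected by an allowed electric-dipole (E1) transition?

(a)–(b): forbidden (parity, ΔS).
(a)–(c): forbidden (ΔS, ΔL, ΔJ).
(a)–(d): forbidden (parity).
(a)–(e): forbidden (parity, ΔS, ΔL, ΔJ).
(b)–(c): forbidden (ΔL, ΔJ).
(b)–(d): forbidden (parity, ΔS, ΔJ).
(b)–(e): forbidden (parity, ΔJ).
(c)–(d): forbidden (ΔS, ΔL, ΔJ).
(c)–(e): allowed.
(d)–(e): forbidden (parity, ΔS, ΔL, ΔJ).
Allowed pairs: 1 of 10.

1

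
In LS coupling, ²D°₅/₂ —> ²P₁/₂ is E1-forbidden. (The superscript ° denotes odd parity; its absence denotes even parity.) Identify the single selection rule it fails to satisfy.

the ΔJ = 0, ±1 rule

Parity must change: odd → even — ✓.
ΔS = 0: S: 1/2 → 1/2 — ✓.
ΔL = 0, ±1 (not L=0↔0): L: 2 → 1, ΔL = -1 — ✓.
ΔJ = 0, ±1 (not J=0↔0): J: 5/2 → 1/2, ΔJ = -2 — ✗.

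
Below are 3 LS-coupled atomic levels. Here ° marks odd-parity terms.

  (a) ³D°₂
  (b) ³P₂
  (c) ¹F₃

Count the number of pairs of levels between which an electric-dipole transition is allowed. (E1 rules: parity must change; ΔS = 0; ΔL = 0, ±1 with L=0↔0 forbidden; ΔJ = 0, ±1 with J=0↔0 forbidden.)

1

(a)–(b): allowed.
(a)–(c): forbidden (ΔS).
(b)–(c): forbidden (parity, ΔS, ΔL).
Allowed pairs: 1 of 3.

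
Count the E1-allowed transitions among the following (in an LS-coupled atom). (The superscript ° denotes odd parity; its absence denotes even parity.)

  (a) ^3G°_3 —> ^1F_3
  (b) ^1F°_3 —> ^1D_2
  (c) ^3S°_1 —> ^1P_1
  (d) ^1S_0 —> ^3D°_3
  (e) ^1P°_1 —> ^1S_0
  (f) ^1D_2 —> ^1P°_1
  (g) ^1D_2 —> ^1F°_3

(a) forbidden (ΔS fails)
(b) allowed
(c) forbidden (ΔS fails)
(d) forbidden (ΔS, ΔL, ΔJ fail)
(e) allowed
(f) allowed
(g) allowed
Total allowed: 4 of 7.

4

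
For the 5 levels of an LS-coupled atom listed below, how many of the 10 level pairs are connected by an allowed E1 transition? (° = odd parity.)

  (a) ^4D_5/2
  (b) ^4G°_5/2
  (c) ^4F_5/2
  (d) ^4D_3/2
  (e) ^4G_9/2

1

(a)–(b): forbidden (ΔL).
(a)–(c): forbidden (parity).
(a)–(d): forbidden (parity).
(a)–(e): forbidden (parity, ΔL, ΔJ).
(b)–(c): allowed.
(b)–(d): forbidden (ΔL).
(b)–(e): forbidden (ΔJ).
(c)–(d): forbidden (parity).
(c)–(e): forbidden (parity, ΔJ).
(d)–(e): forbidden (parity, ΔL, ΔJ).
Allowed pairs: 1 of 10.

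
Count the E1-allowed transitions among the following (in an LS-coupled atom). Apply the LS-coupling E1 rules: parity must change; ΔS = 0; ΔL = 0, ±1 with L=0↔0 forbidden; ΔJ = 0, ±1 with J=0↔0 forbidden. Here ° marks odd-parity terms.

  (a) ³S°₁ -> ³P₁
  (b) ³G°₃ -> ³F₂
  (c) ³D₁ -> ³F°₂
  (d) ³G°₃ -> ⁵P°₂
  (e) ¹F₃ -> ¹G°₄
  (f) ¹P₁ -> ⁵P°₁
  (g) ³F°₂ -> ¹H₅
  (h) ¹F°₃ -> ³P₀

(a) allowed
(b) allowed
(c) allowed
(d) forbidden (parity, ΔS, ΔL fail)
(e) allowed
(f) forbidden (ΔS fails)
(g) forbidden (ΔS, ΔL, ΔJ fail)
(h) forbidden (ΔS, ΔL, ΔJ fail)
Total allowed: 4 of 8.

4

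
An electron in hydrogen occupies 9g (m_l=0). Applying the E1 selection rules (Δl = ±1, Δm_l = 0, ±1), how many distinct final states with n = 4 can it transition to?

E1 requires Δl = ±1, so l_f ∈ {3, 5}; with 0 ≤ l_f ≤ n_f−1 = 3, the allowed l_f values are {3}.
For l_f = 3: m_f ∈ {m_i−1, m_i, m_i+1} ∩ [−3, 3] = {-1, 0, 1} → 3 states.
Total: 3.

3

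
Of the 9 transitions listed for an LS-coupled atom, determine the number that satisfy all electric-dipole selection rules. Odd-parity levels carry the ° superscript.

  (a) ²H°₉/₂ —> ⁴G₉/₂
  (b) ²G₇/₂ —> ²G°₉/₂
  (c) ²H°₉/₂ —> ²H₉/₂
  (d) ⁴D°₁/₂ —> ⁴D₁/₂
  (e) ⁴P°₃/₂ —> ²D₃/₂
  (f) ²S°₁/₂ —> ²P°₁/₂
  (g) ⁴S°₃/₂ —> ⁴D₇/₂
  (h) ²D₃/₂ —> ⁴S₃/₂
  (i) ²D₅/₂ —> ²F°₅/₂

4

(a) forbidden (ΔS fails)
(b) allowed
(c) allowed
(d) allowed
(e) forbidden (ΔS fails)
(f) forbidden (parity fails)
(g) forbidden (ΔL, ΔJ fail)
(h) forbidden (parity, ΔS, ΔL fail)
(i) allowed
Total allowed: 4 of 9.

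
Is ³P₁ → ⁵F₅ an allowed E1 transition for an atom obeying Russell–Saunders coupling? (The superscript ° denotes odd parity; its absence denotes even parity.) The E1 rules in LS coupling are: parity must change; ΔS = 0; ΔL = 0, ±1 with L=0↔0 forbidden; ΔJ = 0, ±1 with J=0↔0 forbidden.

forbidden

Parity must change: even → even — fails.
ΔS = 0: S: 1 → 2 — fails.
ΔL = 0, ±1 (not L=0↔0): L: 1 → 3, ΔL = +2 — fails.
ΔJ = 0, ±1 (not J=0↔0): J: 1 → 5, ΔJ = +4 — fails.
Rule(s) violated: parity, ΔS, ΔL, ΔJ.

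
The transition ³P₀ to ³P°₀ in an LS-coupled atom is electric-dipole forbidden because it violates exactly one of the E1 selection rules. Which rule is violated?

Parity must change: even → odd — satisfied.
ΔS = 0: S: 1 → 1 — satisfied.
ΔL = 0, ±1 (not L=0↔0): L: 1 → 1, ΔL = +0 — satisfied.
ΔJ = 0, ±1 (not J=0↔0): J: 0 → 0, ΔJ = +0 — violated.

the J=0 ↔ J=0 exclusion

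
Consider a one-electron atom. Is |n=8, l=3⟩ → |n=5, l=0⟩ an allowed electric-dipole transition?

Initial l = 3, final l = 0, so Δl = -3. E1 requires Δl = ±1: ✗.
The transition is electric-dipole forbidden.

forbidden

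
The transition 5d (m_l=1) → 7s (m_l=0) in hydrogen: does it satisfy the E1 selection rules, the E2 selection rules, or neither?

E2

Δl = 0 − 2 = -2; l_i + l_f = 2.
Δm_l = -1.
E1 (Δl = ±1, |Δm_l| ≤ 1): not satisfied.
E2 (Δl = 0,±2, l_i+l_f ≥ 2, |Δm_l| ≤ 2): satisfied.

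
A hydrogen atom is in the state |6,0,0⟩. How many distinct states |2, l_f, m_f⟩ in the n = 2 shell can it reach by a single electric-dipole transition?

E1 requires Δl = ±1, so l_f ∈ {-1, 1}; with 0 ≤ l_f ≤ n_f−1 = 1, the allowed l_f values are {1}.
For l_f = 1: m_f ∈ {m_i−1, m_i, m_i+1} ∩ [−1, 1] = {-1, 0, 1} → 3 states.
Total: 3.

3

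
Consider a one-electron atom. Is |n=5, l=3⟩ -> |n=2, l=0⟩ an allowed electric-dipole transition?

forbidden

Initial l = 3, final l = 0, so Δl = -3. E1 requires Δl = ±1: fails.
The transition is electric-dipole forbidden.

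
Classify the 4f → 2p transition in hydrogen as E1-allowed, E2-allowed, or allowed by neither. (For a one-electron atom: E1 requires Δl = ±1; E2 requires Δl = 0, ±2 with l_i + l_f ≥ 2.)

E2

Δl = 1 − 3 = -2; l_i + l_f = 4.
E1 (Δl = ±1): not satisfied.
E2 (Δl = 0,±2, l_i+l_f ≥ 2): satisfied.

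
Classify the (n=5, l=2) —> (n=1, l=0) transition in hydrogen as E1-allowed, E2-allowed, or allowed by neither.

Δl = 0 − 2 = -2; l_i + l_f = 2.
E1 (Δl = ±1): not satisfied.
E2 (Δl = 0,±2, l_i+l_f ≥ 2): satisfied.

E2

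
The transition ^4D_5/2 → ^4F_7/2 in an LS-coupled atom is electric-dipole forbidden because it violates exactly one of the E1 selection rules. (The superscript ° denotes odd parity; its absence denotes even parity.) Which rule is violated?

parity

Reading off the term symbols: S 3/2→3/2, L 2→3, J 5/2→7/2, parity even→even.
ΔL = 0, ±1 (not L=0↔0): L: 2 → 3, ΔL = +1 — ✓.
ΔJ = 0, ±1 (not J=0↔0): J: 5/2 → 7/2, ΔJ = +1 — ✓.
ΔS = 0: S: 3/2 → 3/2 — ✓.
Parity must change: even → even — ✗.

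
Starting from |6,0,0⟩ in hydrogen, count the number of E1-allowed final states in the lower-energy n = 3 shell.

3

E1 requires Δl = ±1, so l_f ∈ {-1, 1}; with 0 ≤ l_f ≤ n_f−1 = 2, the allowed l_f values are {1}.
For l_f = 1: m_f ∈ {m_i−1, m_i, m_i+1} ∩ [−1, 1] = {-1, 0, 1} → 3 states.
Total: 3.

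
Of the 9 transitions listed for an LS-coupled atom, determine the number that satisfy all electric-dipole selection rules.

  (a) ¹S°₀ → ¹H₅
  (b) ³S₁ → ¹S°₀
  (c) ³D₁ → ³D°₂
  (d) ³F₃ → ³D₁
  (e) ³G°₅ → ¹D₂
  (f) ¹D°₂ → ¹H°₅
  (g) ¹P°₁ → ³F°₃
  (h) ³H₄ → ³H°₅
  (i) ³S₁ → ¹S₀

2

(a) forbidden (ΔL, ΔJ fail)
(b) forbidden (ΔS, ΔL fail)
(c) allowed
(d) forbidden (parity, ΔJ fail)
(e) forbidden (ΔS, ΔL, ΔJ fail)
(f) forbidden (parity, ΔL, ΔJ fail)
(g) forbidden (parity, ΔS, ΔL, ΔJ fail)
(h) allowed
(i) forbidden (parity, ΔS, ΔL fail)
Total allowed: 2 of 9.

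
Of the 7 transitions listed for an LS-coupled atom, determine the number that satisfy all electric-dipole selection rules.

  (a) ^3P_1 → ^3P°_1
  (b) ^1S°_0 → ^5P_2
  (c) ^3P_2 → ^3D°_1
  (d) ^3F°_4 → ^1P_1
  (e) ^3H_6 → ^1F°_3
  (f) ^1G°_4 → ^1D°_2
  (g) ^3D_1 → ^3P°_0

(a) allowed
(b) forbidden (ΔS, ΔJ fail)
(c) allowed
(d) forbidden (ΔS, ΔL, ΔJ fail)
(e) forbidden (ΔS, ΔL, ΔJ fail)
(f) forbidden (parity, ΔL, ΔJ fail)
(g) allowed
Total allowed: 3 of 7.

3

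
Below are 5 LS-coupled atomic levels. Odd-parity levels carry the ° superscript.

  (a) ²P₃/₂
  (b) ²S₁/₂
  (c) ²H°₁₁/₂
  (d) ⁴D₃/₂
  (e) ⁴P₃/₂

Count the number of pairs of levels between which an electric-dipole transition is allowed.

(a)–(b): forbidden (parity).
(a)–(c): forbidden (ΔL, ΔJ).
(a)–(d): forbidden (parity, ΔS).
(a)–(e): forbidden (parity, ΔS).
(b)–(c): forbidden (ΔL, ΔJ).
(b)–(d): forbidden (parity, ΔS, ΔL).
(b)–(e): forbidden (parity, ΔS).
(c)–(d): forbidden (ΔS, ΔL, ΔJ).
(c)–(e): forbidden (ΔS, ΔL, ΔJ).
(d)–(e): forbidden (parity).
Allowed pairs: 0 of 10.

0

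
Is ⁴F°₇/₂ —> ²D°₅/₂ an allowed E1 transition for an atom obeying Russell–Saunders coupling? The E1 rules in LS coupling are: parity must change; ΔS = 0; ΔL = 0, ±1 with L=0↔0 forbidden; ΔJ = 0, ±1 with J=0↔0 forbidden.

Parity must change: odd → odd — fails.
ΔS = 0: S: 3/2 → 1/2 — fails.
ΔL = 0, ±1 (not L=0↔0): L: 3 → 2, ΔL = -1 — passes.
ΔJ = 0, ±1 (not J=0↔0): J: 7/2 → 5/2, ΔJ = -1 — passes.
Rule(s) violated: parity, ΔS.

forbidden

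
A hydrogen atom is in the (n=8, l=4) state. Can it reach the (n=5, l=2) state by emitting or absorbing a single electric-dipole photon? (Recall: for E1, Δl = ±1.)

forbidden

Δl = 2 − 4 = -2; the E1 rule Δl = ±1 is violated.
The transition is electric-dipole forbidden.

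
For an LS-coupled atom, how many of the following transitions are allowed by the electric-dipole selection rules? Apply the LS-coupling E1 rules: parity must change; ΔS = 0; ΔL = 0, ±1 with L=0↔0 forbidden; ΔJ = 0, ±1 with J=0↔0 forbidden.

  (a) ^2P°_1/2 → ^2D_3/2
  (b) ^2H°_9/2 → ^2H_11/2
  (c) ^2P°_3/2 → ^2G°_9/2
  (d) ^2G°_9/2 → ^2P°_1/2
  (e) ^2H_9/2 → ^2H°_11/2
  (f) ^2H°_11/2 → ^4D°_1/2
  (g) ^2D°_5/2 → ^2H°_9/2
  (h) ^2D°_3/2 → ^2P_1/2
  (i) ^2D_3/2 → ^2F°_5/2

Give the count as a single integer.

5

(a) allowed
(b) allowed
(c) forbidden (parity, ΔL, ΔJ fail)
(d) forbidden (parity, ΔL, ΔJ fail)
(e) allowed
(f) forbidden (parity, ΔS, ΔL, ΔJ fail)
(g) forbidden (parity, ΔL, ΔJ fail)
(h) allowed
(i) allowed
Total allowed: 5 of 9.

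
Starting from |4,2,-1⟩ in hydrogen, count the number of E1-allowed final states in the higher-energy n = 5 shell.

E1 requires Δl = ±1, so l_f ∈ {1, 3}; with 0 ≤ l_f ≤ n_f−1 = 4, the allowed l_f values are {1, 3}.
For l_f = 1: m_f ∈ {m_i−1, m_i, m_i+1} ∩ [−1, 1] = {-1, 0} → 2 states.
For l_f = 3: m_f ∈ {m_i−1, m_i, m_i+1} ∩ [−3, 3] = {-2, -1, 0} → 3 states.
Total: 5.

5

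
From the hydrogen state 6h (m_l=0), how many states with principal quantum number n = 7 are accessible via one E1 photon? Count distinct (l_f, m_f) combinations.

E1 requires Δl = ±1, so l_f ∈ {4, 6}; with 0 ≤ l_f ≤ n_f−1 = 6, the allowed l_f values are {4, 6}.
For l_f = 4: m_f ∈ {m_i−1, m_i, m_i+1} ∩ [−4, 4] = {-1, 0, 1} → 3 states.
For l_f = 6: m_f ∈ {m_i−1, m_i, m_i+1} ∩ [−6, 6] = {-1, 0, 1} → 3 states.
Total: 6.

6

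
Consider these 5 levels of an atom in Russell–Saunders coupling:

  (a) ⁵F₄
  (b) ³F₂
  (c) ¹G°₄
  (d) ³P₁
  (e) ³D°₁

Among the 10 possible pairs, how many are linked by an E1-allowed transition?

(a)–(b): forbidden (parity, ΔS, ΔJ).
(a)–(c): forbidden (ΔS).
(a)–(d): forbidden (parity, ΔS, ΔL, ΔJ).
(a)–(e): forbidden (ΔS, ΔJ).
(b)–(c): forbidden (ΔS, ΔJ).
(b)–(d): forbidden (parity, ΔL).
(b)–(e): allowed.
(c)–(d): forbidden (ΔS, ΔL, ΔJ).
(c)–(e): forbidden (parity, ΔS, ΔL, ΔJ).
(d)–(e): allowed.
Allowed pairs: 2 of 10.

2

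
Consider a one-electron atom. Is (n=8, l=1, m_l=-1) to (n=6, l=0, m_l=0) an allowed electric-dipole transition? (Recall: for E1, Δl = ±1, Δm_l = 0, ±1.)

Initial l = 1, final l = 0, so Δl = -1. E1 requires Δl = ±1: ✓.
Δm_l = 0 − (-1) = +1. E1 requires Δm_l = 0, ±1: ✓.
All E1 selection rules are satisfied.

allowed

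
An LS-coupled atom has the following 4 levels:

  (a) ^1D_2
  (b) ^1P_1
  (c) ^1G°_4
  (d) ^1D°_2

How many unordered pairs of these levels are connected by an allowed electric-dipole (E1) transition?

2

(a)–(b): forbidden (parity).
(a)–(c): forbidden (ΔL, ΔJ).
(a)–(d): allowed.
(b)–(c): forbidden (ΔL, ΔJ).
(b)–(d): allowed.
(c)–(d): forbidden (parity, ΔL, ΔJ).
Allowed pairs: 2 of 6.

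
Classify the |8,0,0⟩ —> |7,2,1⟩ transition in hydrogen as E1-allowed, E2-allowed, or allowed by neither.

E2

Δl = 2 − 0 = +2; l_i + l_f = 2.
Δm_l = +1.
E1 (Δl = ±1, |Δm_l| ≤ 1): not satisfied.
E2 (Δl = 0,±2, l_i+l_f ≥ 2, |Δm_l| ≤ 2): satisfied.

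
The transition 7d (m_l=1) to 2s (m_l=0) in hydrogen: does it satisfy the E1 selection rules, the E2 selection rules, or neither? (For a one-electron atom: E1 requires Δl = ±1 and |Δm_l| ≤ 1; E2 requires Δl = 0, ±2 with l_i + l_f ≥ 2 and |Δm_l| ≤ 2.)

Δl = 0 − 2 = -2; l_i + l_f = 2.
Δm_l = -1.
E1 (Δl = ±1, |Δm_l| ≤ 1): not satisfied.
E2 (Δl = 0,±2, l_i+l_f ≥ 2, |Δm_l| ≤ 2): satisfied.

E2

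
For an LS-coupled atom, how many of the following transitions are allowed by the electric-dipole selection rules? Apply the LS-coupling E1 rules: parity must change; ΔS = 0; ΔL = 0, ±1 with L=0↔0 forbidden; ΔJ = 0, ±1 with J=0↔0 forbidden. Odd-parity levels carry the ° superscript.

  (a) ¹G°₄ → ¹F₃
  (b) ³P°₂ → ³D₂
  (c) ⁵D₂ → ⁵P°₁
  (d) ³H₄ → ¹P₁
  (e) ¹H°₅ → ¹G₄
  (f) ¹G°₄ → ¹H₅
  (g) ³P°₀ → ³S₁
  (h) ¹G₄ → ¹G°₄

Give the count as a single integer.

(a) allowed
(b) allowed
(c) allowed
(d) forbidden (parity, ΔS, ΔL, ΔJ fail)
(e) allowed
(f) allowed
(g) allowed
(h) allowed
Total allowed: 7 of 8.

7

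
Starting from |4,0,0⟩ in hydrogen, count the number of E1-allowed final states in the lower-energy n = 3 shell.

3

E1 requires Δl = ±1, so l_f ∈ {-1, 1}; with 0 ≤ l_f ≤ n_f−1 = 2, the allowed l_f values are {1}.
For l_f = 1: m_f ∈ {m_i−1, m_i, m_i+1} ∩ [−1, 1] = {-1, 0, 1} → 3 states.
Total: 3.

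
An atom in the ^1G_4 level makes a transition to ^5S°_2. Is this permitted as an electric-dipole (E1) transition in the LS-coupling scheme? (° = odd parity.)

Parity must change: even → odd — passes.
ΔS = 0: S: 0 → 2 — fails.
ΔL = 0, ±1 (not L=0↔0): L: 4 → 0, ΔL = -4 — fails.
ΔJ = 0, ±1 (not J=0↔0): J: 4 → 2, ΔJ = -2 — fails.
Rule(s) violated: ΔS, ΔL, ΔJ.

forbidden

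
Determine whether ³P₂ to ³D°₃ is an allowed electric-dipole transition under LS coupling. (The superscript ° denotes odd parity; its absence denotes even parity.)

allowed

Parity must change: even → odd — satisfied.
ΔS = 0: S: 1 → 1 — satisfied.
ΔL = 0, ±1 (not L=0↔0): L: 1 → 2, ΔL = +1 — satisfied.
ΔJ = 0, ±1 (not J=0↔0): J: 2 → 3, ΔJ = +1 — satisfied.
All four E1 rules are satisfied.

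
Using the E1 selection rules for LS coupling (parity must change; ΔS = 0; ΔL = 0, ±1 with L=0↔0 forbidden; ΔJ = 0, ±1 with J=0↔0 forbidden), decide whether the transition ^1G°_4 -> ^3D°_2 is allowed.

ΔJ = 0, ±1 (not J=0↔0): J: 4 → 2, ΔJ = -2 — fails.
ΔL = 0, ±1 (not L=0↔0): L: 4 → 2, ΔL = -2 — fails.
ΔS = 0: S: 0 → 1 — fails.
Parity must change: odd → odd — fails.
Rule(s) violated: parity, ΔS, ΔL, ΔJ.

forbidden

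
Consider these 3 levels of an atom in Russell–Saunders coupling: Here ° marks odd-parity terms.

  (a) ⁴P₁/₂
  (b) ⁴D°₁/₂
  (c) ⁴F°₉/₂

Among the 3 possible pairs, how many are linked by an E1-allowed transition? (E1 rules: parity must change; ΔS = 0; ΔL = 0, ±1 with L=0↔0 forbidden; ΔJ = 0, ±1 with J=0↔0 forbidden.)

(a)–(b): allowed.
(a)–(c): forbidden (ΔL, ΔJ).
(b)–(c): forbidden (parity, ΔJ).
Allowed pairs: 1 of 3.

1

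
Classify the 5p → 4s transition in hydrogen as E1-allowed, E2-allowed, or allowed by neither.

Δl = 0 − 1 = -1; l_i + l_f = 1.
E1 (Δl = ±1): satisfied.
E2 (Δl = 0,±2, l_i+l_f ≥ 2): not satisfied.

E1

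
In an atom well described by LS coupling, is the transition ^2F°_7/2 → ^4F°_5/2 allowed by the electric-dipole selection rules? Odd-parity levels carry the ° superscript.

forbidden

Reading off the term symbols: S 1/2→3/2, L 3→3, J 7/2→5/2, parity odd→odd.
Parity must change: odd → odd — violated.
ΔS = 0: S: 1/2 → 3/2 — violated.
ΔL = 0, ±1 (not L=0↔0): L: 3 → 3, ΔL = +0 — satisfied.
ΔJ = 0, ±1 (not J=0↔0): J: 7/2 → 5/2, ΔJ = -1 — satisfied.
Rule(s) violated: parity, ΔS.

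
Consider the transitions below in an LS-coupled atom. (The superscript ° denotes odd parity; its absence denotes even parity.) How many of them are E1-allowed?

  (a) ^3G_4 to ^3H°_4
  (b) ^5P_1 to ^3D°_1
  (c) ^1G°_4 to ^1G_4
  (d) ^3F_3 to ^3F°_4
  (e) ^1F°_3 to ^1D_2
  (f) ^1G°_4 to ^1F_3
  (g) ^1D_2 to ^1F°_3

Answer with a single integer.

6

(a) allowed
(b) forbidden (ΔS fails)
(c) allowed
(d) allowed
(e) allowed
(f) allowed
(g) allowed
Total allowed: 6 of 7.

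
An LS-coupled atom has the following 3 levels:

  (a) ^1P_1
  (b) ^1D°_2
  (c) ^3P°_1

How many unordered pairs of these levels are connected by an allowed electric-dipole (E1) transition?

1

(a)–(b): allowed.
(a)–(c): forbidden (ΔS).
(b)–(c): forbidden (parity, ΔS).
Allowed pairs: 1 of 3.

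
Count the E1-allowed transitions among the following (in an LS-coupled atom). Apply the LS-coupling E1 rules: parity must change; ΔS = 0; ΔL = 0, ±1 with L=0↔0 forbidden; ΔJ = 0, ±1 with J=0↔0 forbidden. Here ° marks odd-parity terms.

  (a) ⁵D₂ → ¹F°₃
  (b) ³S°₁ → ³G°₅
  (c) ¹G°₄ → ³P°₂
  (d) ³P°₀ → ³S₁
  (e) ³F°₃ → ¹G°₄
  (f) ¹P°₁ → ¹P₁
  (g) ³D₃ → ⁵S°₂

2

(a) forbidden (ΔS fails)
(b) forbidden (parity, ΔL, ΔJ fail)
(c) forbidden (parity, ΔS, ΔL, ΔJ fail)
(d) allowed
(e) forbidden (parity, ΔS fail)
(f) allowed
(g) forbidden (ΔS, ΔL fail)
Total allowed: 2 of 7.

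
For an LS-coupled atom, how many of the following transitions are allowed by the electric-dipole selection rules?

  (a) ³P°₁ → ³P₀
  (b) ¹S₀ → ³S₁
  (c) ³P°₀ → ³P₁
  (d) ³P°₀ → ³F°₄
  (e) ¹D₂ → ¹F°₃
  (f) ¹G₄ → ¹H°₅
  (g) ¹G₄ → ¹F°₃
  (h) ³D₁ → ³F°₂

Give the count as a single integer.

6

(a) allowed
(b) forbidden (parity, ΔS, ΔL fail)
(c) allowed
(d) forbidden (parity, ΔL, ΔJ fail)
(e) allowed
(f) allowed
(g) allowed
(h) allowed
Total allowed: 6 of 8.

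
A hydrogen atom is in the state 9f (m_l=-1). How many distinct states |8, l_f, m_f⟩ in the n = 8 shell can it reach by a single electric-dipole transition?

E1 requires Δl = ±1, so l_f ∈ {2, 4}; with 0 ≤ l_f ≤ n_f−1 = 7, the allowed l_f values are {2, 4}.
For l_f = 2: m_f ∈ {m_i−1, m_i, m_i+1} ∩ [−2, 2] = {-2, -1, 0} → 3 states.
For l_f = 4: m_f ∈ {m_i−1, m_i, m_i+1} ∩ [−4, 4] = {-2, -1, 0} → 3 states.
Total: 6.

6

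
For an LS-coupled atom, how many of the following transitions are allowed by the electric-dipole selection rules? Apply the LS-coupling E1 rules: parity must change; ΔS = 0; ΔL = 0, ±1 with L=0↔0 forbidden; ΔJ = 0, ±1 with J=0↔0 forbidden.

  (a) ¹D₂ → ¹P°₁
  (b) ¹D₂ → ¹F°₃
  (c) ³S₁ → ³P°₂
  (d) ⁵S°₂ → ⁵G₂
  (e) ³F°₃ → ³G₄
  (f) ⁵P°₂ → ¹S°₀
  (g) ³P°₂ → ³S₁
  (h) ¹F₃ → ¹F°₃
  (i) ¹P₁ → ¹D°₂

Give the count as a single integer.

(a) allowed
(b) allowed
(c) allowed
(d) forbidden (ΔL fails)
(e) allowed
(f) forbidden (parity, ΔS, ΔJ fail)
(g) allowed
(h) allowed
(i) allowed
Total allowed: 7 of 9.

7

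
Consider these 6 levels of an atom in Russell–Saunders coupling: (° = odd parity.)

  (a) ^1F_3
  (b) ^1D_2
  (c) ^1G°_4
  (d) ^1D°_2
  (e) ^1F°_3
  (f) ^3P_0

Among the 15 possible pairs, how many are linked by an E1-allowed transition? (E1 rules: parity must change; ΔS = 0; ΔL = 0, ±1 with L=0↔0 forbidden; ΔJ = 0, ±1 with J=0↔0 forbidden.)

(a)–(b): forbidden (parity).
(a)–(c): allowed.
(a)–(d): allowed.
(a)–(e): allowed.
(a)–(f): forbidden (parity, ΔS, ΔL, ΔJ).
(b)–(c): forbidden (ΔL, ΔJ).
(b)–(d): allowed.
(b)–(e): allowed.
(b)–(f): forbidden (parity, ΔS, ΔJ).
(c)–(d): forbidden (parity, ΔL, ΔJ).
(c)–(e): forbidden (parity).
(c)–(f): forbidden (ΔS, ΔL, ΔJ).
(d)–(e): forbidden (parity).
(d)–(f): forbidden (ΔS, ΔJ).
(e)–(f): forbidden (ΔS, ΔL, ΔJ).
Allowed pairs: 5 of 15.

5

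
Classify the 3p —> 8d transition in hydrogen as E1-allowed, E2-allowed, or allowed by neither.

Δl = 2 − 1 = +1; l_i + l_f = 3.
E1 (Δl = ±1): satisfied.
E2 (Δl = 0,±2, l_i+l_f ≥ 2): not satisfied.

E1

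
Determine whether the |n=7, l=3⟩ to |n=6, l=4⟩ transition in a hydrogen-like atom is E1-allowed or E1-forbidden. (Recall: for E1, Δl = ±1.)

Initial l = 3, final l = 4, so Δl = +1. E1 requires Δl = ±1: passes.
All E1 selection rules are satisfied.

allowed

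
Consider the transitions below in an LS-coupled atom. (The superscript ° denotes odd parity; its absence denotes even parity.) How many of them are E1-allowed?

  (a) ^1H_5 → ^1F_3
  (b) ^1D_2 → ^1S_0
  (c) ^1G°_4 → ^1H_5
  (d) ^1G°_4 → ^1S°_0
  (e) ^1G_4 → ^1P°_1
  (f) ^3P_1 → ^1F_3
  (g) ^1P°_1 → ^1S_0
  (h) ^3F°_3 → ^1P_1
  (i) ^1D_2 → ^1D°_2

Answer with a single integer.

(a) forbidden (parity, ΔL, ΔJ fail)
(b) forbidden (parity, ΔL, ΔJ fail)
(c) allowed
(d) forbidden (parity, ΔL, ΔJ fail)
(e) forbidden (ΔL, ΔJ fail)
(f) forbidden (parity, ΔS, ΔL, ΔJ fail)
(g) allowed
(h) forbidden (ΔS, ΔL, ΔJ fail)
(i) allowed
Total allowed: 3 of 9.

3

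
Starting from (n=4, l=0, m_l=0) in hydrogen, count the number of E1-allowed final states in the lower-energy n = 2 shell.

3

E1 requires Δl = ±1, so l_f ∈ {-1, 1}; with 0 ≤ l_f ≤ n_f−1 = 1, the allowed l_f values are {1}.
For l_f = 1: m_f ∈ {m_i−1, m_i, m_i+1} ∩ [−1, 1] = {-1, 0, 1} → 3 states.
Total: 3.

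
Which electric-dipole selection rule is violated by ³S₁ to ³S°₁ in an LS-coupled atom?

ΔL = 0, ±1 (not L=0↔0): L: 0 → 0, ΔL = +0 — fails.
ΔJ = 0, ±1 (not J=0↔0): J: 1 → 1, ΔJ = +0 — ok.
ΔS = 0: S: 1 → 1 — ok.
Parity must change: even → odd — ok.

the L=0 ↔ L=0 exclusion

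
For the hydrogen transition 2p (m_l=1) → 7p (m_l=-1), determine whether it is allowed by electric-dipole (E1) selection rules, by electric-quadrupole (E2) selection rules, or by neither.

Δl = 1 − 1 = +0; l_i + l_f = 2.
Δm_l = -2.
E1 (Δl = ±1, |Δm_l| ≤ 1): not satisfied.
E2 (Δl = 0,±2, l_i+l_f ≥ 2, |Δm_l| ≤ 2): satisfied.

E2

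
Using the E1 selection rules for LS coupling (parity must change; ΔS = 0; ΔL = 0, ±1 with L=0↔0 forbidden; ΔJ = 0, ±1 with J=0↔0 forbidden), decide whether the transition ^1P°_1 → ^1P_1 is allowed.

ΔL = 0, ±1 (not L=0↔0): L: 1 → 1, ΔL = +0 — satisfied.
Parity must change: odd → even — satisfied.
ΔJ = 0, ±1 (not J=0↔0): J: 1 → 1, ΔJ = +0 — satisfied.
ΔS = 0: S: 0 → 0 — satisfied.
All four E1 rules are satisfied.

allowed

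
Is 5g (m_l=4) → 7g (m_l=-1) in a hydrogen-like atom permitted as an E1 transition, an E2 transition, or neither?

neither

Δl = 4 − 4 = +0; l_i + l_f = 8.
Δm_l = -5.
E1 (Δl = ±1, |Δm_l| ≤ 1): not satisfied.
E2 (Δl = 0,±2, l_i+l_f ≥ 2, |Δm_l| ≤ 2): not satisfied.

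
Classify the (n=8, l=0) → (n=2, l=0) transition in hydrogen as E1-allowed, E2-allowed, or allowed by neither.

neither

Δl = 0 − 0 = +0; l_i + l_f = 0.
E1 (Δl = ±1): not satisfied.
E2 (Δl = 0,±2, l_i+l_f ≥ 2): not satisfied.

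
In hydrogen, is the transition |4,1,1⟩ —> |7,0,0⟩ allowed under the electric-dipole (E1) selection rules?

Δl = 0 − 1 = -1; the E1 rule Δl = ±1 is satisfied.
Δm_l = 0 − (1) = -1. E1 requires Δm_l = 0, ±1: satisfied.
All E1 selection rules are satisfied.

allowed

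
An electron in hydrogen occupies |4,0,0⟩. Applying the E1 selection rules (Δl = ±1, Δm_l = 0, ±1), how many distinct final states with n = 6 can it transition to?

E1 requires Δl = ±1, so l_f ∈ {-1, 1}; with 0 ≤ l_f ≤ n_f−1 = 5, the allowed l_f values are {1}.
For l_f = 1: m_f ∈ {m_i−1, m_i, m_i+1} ∩ [−1, 1] = {-1, 0, 1} → 3 states.
Total: 3.

3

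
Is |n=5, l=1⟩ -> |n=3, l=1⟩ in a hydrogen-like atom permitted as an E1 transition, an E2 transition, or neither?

Δl = 1 − 1 = +0; l_i + l_f = 2.
E1 (Δl = ±1): not satisfied.
E2 (Δl = 0,±2, l_i+l_f ≥ 2): satisfied.

E2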